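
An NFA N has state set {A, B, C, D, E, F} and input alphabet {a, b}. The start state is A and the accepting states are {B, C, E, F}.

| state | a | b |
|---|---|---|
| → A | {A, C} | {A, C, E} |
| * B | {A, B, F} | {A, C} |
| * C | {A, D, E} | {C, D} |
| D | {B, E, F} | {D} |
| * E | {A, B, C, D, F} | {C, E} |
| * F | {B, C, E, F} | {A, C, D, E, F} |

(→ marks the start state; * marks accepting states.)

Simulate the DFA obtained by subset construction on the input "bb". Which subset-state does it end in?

Start: {A}.
δ(A,b) = {A, C, E}.
Union: {A, C, E}.
After b: {A, C, E}.
δ(A,b) = {A, C, E}; δ(C,b) = {C, D}; δ(E,b) = {C, E}.
Union: {A, C, D, E}.
After b: {A, C, D, E}.

{A, C, D, E}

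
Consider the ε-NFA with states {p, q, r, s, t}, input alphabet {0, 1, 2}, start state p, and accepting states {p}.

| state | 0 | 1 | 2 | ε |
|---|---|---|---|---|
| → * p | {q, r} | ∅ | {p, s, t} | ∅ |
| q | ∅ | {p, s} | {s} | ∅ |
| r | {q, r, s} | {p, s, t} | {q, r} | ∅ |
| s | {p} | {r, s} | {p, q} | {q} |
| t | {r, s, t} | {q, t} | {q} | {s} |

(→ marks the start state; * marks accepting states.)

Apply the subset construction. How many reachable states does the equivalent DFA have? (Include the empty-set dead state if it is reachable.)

7

Start state of the DFA: {p} (ε-closure of the NFA start).
{p} --0--> {q, r}  [new]
{p} --1--> ∅  [new]
{p} --2--> {p, q, s, t}  [new]
{q, r} --0--> {q, r, s}  [new]
{q, r} --1--> {p, q, s, t}  [seen]
{q, r} --2--> {q, r, s}  [seen]
∅ --0--> ∅  [seen]
∅ --1--> ∅  [seen]
∅ --2--> ∅  [seen]
{p, q, s, t} --0--> {p, q, r, s, t}  [new]
{p, q, s, t} --1--> {p, q, r, s, t}  [seen]
{p, q, s, t} --2--> {p, q, s, t}  [seen]
{q, r, s} --0--> {p, q, r, s}  [new]
{q, r, s} --1--> {p, q, r, s, t}  [seen]
{q, r, s} --2--> {p, q, r, s}  [seen]
{p, q, r, s, t} --0--> {p, q, r, s, t}  [seen]
{p, q, r, s, t} --1--> {p, q, r, s, t}  [seen]
{p, q, r, s, t} --2--> {p, q, r, s, t}  [seen]
{p, q, r, s} --0--> {p, q, r, s}  [seen]
{p, q, r, s} --1--> {p, q, r, s, t}  [seen]
{p, q, r, s} --2--> {p, q, r, s, t}  [seen]
Reachable DFA states: {p}, {q, r}, ∅, {p, q, s, t}, {q, r, s}, {p, q, r, s, t}, {p, q, r, s}.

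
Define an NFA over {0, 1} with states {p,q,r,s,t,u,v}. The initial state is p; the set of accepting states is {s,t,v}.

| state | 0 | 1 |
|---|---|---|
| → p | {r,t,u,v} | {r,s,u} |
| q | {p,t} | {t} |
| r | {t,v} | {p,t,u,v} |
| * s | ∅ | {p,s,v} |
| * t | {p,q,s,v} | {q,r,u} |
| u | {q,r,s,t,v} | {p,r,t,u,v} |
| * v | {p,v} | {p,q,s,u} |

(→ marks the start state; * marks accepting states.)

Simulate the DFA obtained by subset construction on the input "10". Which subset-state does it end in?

Start: {p}.
δ(p,1) = {r,s,u}.
Union: {r,s,u}.
After 1: {r,s,u}.
δ(r,0) = {t,v}; δ(s,0) = ∅; δ(u,0) = {q,r,s,t,v}.
Union: {q,r,s,t,v}.
After 0: {q,r,s,t,v}.

{q,r,s,t,v}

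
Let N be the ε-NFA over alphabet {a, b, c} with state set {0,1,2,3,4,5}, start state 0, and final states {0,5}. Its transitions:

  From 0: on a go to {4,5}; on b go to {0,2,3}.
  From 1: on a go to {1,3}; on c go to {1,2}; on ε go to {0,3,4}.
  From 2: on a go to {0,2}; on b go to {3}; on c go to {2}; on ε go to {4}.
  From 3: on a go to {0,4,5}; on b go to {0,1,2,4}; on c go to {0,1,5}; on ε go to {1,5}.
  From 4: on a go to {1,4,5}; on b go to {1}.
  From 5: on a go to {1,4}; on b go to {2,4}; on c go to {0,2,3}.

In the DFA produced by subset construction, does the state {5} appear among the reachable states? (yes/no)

no

Start state of the DFA: {0} (ε-closure of the NFA start).
{0} --a--> {4,5}  [new]
{0} --b--> {0,1,2,3,4,5}  [new]
{0} --c--> ∅  [new]
{4,5} --a--> {0,1,3,4,5}  [new]
{4,5} --b--> {0,1,2,3,4,5}  [seen]
{4,5} --c--> {0,1,2,3,4,5}  [seen]
{0,1,2,3,4,5} --a--> {0,1,2,3,4,5}  [seen]
{0,1,2,3,4,5} --b--> {0,1,2,3,4,5}  [seen]
{0,1,2,3,4,5} --c--> {0,1,2,3,4,5}  [seen]
∅ --a--> ∅  [seen]
∅ --b--> ∅  [seen]
∅ --c--> ∅  [seen]
{0,1,3,4,5} --a--> {0,1,3,4,5}  [seen]
{0,1,3,4,5} --b--> {0,1,2,3,4,5}  [seen]
{0,1,3,4,5} --c--> {0,1,2,3,4,5}  [seen]
Reachable DFA states: {0}, {4,5}, {0,1,2,3,4,5}, ∅, {0,1,3,4,5}.
{5} is not among them.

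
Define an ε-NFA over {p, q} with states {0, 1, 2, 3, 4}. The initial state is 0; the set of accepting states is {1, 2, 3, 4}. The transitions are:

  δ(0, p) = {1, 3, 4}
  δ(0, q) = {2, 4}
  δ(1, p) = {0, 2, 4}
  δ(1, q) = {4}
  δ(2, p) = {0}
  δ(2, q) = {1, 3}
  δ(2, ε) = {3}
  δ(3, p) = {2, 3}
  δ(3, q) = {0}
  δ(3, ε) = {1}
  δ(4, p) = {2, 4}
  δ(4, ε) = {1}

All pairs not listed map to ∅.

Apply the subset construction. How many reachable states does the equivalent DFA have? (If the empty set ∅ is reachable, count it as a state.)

6

Start state of the DFA: {0} (ε-closure of the NFA start).
{0} --p--> {1, 3, 4}  [new]
{0} --q--> {1, 2, 3, 4}  [new]
{1, 3, 4} --p--> {0, 1, 2, 3, 4}  [new]
{1, 3, 4} --q--> {0, 1, 4}  [new]
{1, 2, 3, 4} --p--> {0, 1, 2, 3, 4}  [seen]
{1, 2, 3, 4} --q--> {0, 1, 3, 4}  [new]
{0, 1, 2, 3, 4} --p--> {0, 1, 2, 3, 4}  [seen]
{0, 1, 2, 3, 4} --q--> {0, 1, 2, 3, 4}  [seen]
{0, 1, 4} --p--> {0, 1, 2, 3, 4}  [seen]
{0, 1, 4} --q--> {1, 2, 3, 4}  [seen]
{0, 1, 3, 4} --p--> {0, 1, 2, 3, 4}  [seen]
{0, 1, 3, 4} --q--> {0, 1, 2, 3, 4}  [seen]
Reachable DFA states: {0}, {1, 3, 4}, {1, 2, 3, 4}, {0, 1, 2, 3, 4}, {0, 1, 4}, {0, 1, 3, 4}.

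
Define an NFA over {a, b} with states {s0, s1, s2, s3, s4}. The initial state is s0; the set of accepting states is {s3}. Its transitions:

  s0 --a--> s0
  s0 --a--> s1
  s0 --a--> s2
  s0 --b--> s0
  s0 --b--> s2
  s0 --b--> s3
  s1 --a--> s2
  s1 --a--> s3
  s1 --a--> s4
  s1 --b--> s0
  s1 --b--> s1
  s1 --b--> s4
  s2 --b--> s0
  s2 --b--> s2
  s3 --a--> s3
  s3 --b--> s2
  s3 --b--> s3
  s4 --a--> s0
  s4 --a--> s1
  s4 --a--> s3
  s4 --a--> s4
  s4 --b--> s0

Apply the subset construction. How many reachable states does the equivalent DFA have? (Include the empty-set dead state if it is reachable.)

Start state of the DFA: {s0}.
{s0} --a--> {s0, s1, s2}  [new]
{s0} --b--> {s0, s2, s3}  [new]
{s0, s1, s2} --a--> {s0, s1, s2, s3, s4}  [new]
{s0, s1, s2} --b--> {s0, s1, s2, s3, s4}  [seen]
{s0, s2, s3} --a--> {s0, s1, s2, s3}  [new]
{s0, s2, s3} --b--> {s0, s2, s3}  [seen]
{s0, s1, s2, s3, s4} --a--> {s0, s1, s2, s3, s4}  [seen]
{s0, s1, s2, s3, s4} --b--> {s0, s1, s2, s3, s4}  [seen]
{s0, s1, s2, s3} --a--> {s0, s1, s2, s3, s4}  [seen]
{s0, s1, s2, s3} --b--> {s0, s1, s2, s3, s4}  [seen]
Reachable DFA states: {s0}, {s0, s1, s2}, {s0, s2, s3}, {s0, s1, s2, s3, s4}, {s0, s1, s2, s3}.

5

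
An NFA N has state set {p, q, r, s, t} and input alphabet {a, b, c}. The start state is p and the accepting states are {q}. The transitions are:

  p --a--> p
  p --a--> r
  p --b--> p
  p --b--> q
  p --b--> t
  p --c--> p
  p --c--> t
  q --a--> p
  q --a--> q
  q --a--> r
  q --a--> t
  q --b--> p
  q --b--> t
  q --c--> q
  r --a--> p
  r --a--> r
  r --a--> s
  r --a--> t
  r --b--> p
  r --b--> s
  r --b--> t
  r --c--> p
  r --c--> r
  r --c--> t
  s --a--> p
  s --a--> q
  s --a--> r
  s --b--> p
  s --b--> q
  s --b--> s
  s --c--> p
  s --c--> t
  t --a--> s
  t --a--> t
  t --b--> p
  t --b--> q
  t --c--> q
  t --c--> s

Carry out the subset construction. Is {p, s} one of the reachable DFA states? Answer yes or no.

no

Start state of the DFA: {p}.
{p} --a--> {p, r}  [new]
{p} --b--> {p, q, t}  [new]
{p} --c--> {p, t}  [new]
{p, r} --a--> {p, r, s, t}  [new]
{p, r} --b--> {p, q, s, t}  [new]
{p, r} --c--> {p, r, t}  [new]
{p, q, t} --a--> {p, q, r, s, t}  [new]
{p, q, t} --b--> {p, q, t}  [seen]
{p, q, t} --c--> {p, q, s, t}  [seen]
{p, t} --a--> {p, r, s, t}  [seen]
{p, t} --b--> {p, q, t}  [seen]
{p, t} --c--> {p, q, s, t}  [seen]
{p, r, s, t} --a--> {p, q, r, s, t}  [seen]
{p, r, s, t} --b--> {p, q, s, t}  [seen]
{p, r, s, t} --c--> {p, q, r, s, t}  [seen]
{p, q, s, t} --a--> {p, q, r, s, t}  [seen]
{p, q, s, t} --b--> {p, q, s, t}  [seen]
{p, q, s, t} --c--> {p, q, s, t}  [seen]
{p, r, t} --a--> {p, r, s, t}  [seen]
{p, r, t} --b--> {p, q, s, t}  [seen]
{p, r, t} --c--> {p, q, r, s, t}  [seen]
{p, q, r, s, t} --a--> {p, q, r, s, t}  [seen]
{p, q, r, s, t} --b--> {p, q, s, t}  [seen]
{p, q, r, s, t} --c--> {p, q, r, s, t}  [seen]
Reachable DFA states: {p}, {p, r}, {p, q, t}, {p, t}, {p, r, s, t}, {p, q, s, t}, {p, r, t}, {p, q, r, s, t}.
{p, s} is not among them.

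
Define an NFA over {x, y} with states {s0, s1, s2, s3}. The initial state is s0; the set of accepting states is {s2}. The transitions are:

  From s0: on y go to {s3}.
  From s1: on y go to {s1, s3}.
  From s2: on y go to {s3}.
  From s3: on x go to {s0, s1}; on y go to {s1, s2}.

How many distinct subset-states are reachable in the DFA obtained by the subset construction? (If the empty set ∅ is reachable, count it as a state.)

Start state of the DFA: {s0}.
{s0} --x--> ∅  [new]
{s0} --y--> {s3}  [new]
∅ --x--> ∅  [seen]
∅ --y--> ∅  [seen]
{s3} --x--> {s0, s1}  [new]
{s3} --y--> {s1, s2}  [new]
{s0, s1} --x--> ∅  [seen]
{s0, s1} --y--> {s1, s3}  [new]
{s1, s2} --x--> ∅  [seen]
{s1, s2} --y--> {s1, s3}  [seen]
{s1, s3} --x--> {s0, s1}  [seen]
{s1, s3} --y--> {s1, s2, s3}  [new]
{s1, s2, s3} --x--> {s0, s1}  [seen]
{s1, s2, s3} --y--> {s1, s2, s3}  [seen]
Reachable DFA states: {s0}, ∅, {s3}, {s0, s1}, {s1, s2}, {s1, s3}, {s1, s2, s3}.

7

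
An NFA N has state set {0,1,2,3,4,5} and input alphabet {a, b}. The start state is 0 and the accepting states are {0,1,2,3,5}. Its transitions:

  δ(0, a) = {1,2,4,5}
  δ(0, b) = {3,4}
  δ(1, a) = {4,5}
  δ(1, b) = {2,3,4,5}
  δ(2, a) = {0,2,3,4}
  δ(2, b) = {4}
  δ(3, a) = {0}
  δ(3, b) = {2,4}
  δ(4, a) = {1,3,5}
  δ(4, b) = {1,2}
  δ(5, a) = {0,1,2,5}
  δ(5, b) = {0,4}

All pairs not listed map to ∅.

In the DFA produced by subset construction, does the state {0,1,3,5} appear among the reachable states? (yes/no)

Start state of the DFA: {0}.
{0} --a--> {1,2,4,5}  [new]
{0} --b--> {3,4}  [new]
{1,2,4,5} --a--> {0,1,2,3,4,5}  [new]
{1,2,4,5} --b--> {0,1,2,3,4,5}  [seen]
{3,4} --a--> {0,1,3,5}  [new]
{3,4} --b--> {1,2,4}  [new]
{0,1,2,3,4,5} --a--> {0,1,2,3,4,5}  [seen]
{0,1,2,3,4,5} --b--> {0,1,2,3,4,5}  [seen]
{0,1,3,5} --a--> {0,1,2,4,5}  [new]
{0,1,3,5} --b--> {0,2,3,4,5}  [new]
{1,2,4} --a--> {0,1,2,3,4,5}  [seen]
{1,2,4} --b--> {1,2,3,4,5}  [new]
{0,1,2,4,5} --a--> {0,1,2,3,4,5}  [seen]
{0,1,2,4,5} --b--> {0,1,2,3,4,5}  [seen]
{0,2,3,4,5} --a--> {0,1,2,3,4,5}  [seen]
{0,2,3,4,5} --b--> {0,1,2,3,4}  [new]
{1,2,3,4,5} --a--> {0,1,2,3,4,5}  [seen]
{1,2,3,4,5} --b--> {0,1,2,3,4,5}  [seen]
{0,1,2,3,4} --a--> {0,1,2,3,4,5}  [seen]
{0,1,2,3,4} --b--> {1,2,3,4,5}  [seen]
Reachable DFA states: {0}, {1,2,4,5}, {3,4}, {0,1,2,3,4,5}, {0,1,3,5}, {1,2,4}, {0,1,2,4,5}, {0,2,3,4,5}, {1,2,3,4,5}, {0,1,2,3,4}.
{0,1,3,5} is among them.

yes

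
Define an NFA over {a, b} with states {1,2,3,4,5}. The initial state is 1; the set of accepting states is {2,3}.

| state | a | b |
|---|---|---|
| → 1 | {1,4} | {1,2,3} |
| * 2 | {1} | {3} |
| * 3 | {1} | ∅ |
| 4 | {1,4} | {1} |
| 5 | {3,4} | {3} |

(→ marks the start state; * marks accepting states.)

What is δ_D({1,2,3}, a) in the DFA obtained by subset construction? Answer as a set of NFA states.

{1,4}

δ(1,a) = {1,4}; δ(2,a) = {1}; δ(3,a) = {1}.
Union: {1,4}.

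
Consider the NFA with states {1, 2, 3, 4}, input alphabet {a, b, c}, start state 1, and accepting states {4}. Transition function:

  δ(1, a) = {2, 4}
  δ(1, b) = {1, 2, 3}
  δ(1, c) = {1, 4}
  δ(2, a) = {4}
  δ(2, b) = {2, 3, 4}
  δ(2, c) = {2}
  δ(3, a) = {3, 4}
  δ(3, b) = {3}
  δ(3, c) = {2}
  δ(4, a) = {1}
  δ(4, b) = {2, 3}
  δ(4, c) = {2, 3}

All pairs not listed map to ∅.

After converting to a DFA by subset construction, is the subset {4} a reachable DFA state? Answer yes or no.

Start state of the DFA: {1}.
{1} --a--> {2, 4}  [new]
{1} --b--> {1, 2, 3}  [new]
{1} --c--> {1, 4}  [new]
{2, 4} --a--> {1, 4}  [seen]
{2, 4} --b--> {2, 3, 4}  [new]
{2, 4} --c--> {2, 3}  [new]
{1, 2, 3} --a--> {2, 3, 4}  [seen]
{1, 2, 3} --b--> {1, 2, 3, 4}  [new]
{1, 2, 3} --c--> {1, 2, 4}  [new]
{1, 4} --a--> {1, 2, 4}  [seen]
{1, 4} --b--> {1, 2, 3}  [seen]
{1, 4} --c--> {1, 2, 3, 4}  [seen]
{2, 3, 4} --a--> {1, 3, 4}  [new]
{2, 3, 4} --b--> {2, 3, 4}  [seen]
{2, 3, 4} --c--> {2, 3}  [seen]
{2, 3} --a--> {3, 4}  [new]
{2, 3} --b--> {2, 3, 4}  [seen]
{2, 3} --c--> {2}  [new]
{1, 2, 3, 4} --a--> {1, 2, 3, 4}  [seen]
{1, 2, 3, 4} --b--> {1, 2, 3, 4}  [seen]
{1, 2, 3, 4} --c--> {1, 2, 3, 4}  [seen]
{1, 2, 4} --a--> {1, 2, 4}  [seen]
{1, 2, 4} --b--> {1, 2, 3, 4}  [seen]
{1, 2, 4} --c--> {1, 2, 3, 4}  [seen]
{1, 3, 4} --a--> {1, 2, 3, 4}  [seen]
{1, 3, 4} --b--> {1, 2, 3}  [seen]
{1, 3, 4} --c--> {1, 2, 3, 4}  [seen]
{3, 4} --a--> {1, 3, 4}  [seen]
{3, 4} --b--> {2, 3}  [seen]
{3, 4} --c--> {2, 3}  [seen]
{2} --a--> {4}  [new]
{2} --b--> {2, 3, 4}  [seen]
{2} --c--> {2}  [seen]
{4} --a--> {1}  [seen]
{4} --b--> {2, 3}  [seen]
{4} --c--> {2, 3}  [seen]
Reachable DFA states: {1}, {2, 4}, {1, 2, 3}, {1, 4}, {2, 3, 4}, {2, 3}, {1, 2, 3, 4}, {1, 2, 4}, {1, 3, 4}, {3, 4}, {2}, {4}.
{4} is among them.

yes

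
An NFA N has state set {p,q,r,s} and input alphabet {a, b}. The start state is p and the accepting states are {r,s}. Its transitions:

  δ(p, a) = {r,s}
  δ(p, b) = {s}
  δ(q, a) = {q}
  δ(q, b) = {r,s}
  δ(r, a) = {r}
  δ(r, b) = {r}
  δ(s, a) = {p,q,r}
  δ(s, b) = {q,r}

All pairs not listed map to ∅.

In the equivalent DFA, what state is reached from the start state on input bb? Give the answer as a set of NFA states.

Start: {p}.
δ(p,b) = {s}.
Union: {s}.
After b: {s}.
δ(s,b) = {q,r}.
Union: {q,r}.
After b: {q,r}.

{q,r}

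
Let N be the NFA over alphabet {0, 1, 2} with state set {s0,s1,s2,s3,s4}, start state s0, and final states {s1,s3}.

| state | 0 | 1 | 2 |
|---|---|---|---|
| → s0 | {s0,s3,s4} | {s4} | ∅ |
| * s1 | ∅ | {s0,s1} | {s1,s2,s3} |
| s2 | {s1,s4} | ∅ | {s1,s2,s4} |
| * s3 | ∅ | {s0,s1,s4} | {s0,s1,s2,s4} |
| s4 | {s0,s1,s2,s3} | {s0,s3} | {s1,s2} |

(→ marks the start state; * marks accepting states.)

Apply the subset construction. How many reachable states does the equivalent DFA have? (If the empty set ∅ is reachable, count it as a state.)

Start state of the DFA: {s0}.
{s0} --0--> {s0,s3,s4}  [new]
{s0} --1--> {s4}  [new]
{s0} --2--> ∅  [new]
{s0,s3,s4} --0--> {s0,s1,s2,s3,s4}  [new]
{s0,s3,s4} --1--> {s0,s1,s3,s4}  [new]
{s0,s3,s4} --2--> {s0,s1,s2,s4}  [new]
{s4} --0--> {s0,s1,s2,s3}  [new]
{s4} --1--> {s0,s3}  [new]
{s4} --2--> {s1,s2}  [new]
∅ --0--> ∅  [seen]
∅ --1--> ∅  [seen]
∅ --2--> ∅  [seen]
{s0,s1,s2,s3,s4} --0--> {s0,s1,s2,s3,s4}  [seen]
{s0,s1,s2,s3,s4} --1--> {s0,s1,s3,s4}  [seen]
{s0,s1,s2,s3,s4} --2--> {s0,s1,s2,s3,s4}  [seen]
{s0,s1,s3,s4} --0--> {s0,s1,s2,s3,s4}  [seen]
{s0,s1,s3,s4} --1--> {s0,s1,s3,s4}  [seen]
{s0,s1,s3,s4} --2--> {s0,s1,s2,s3,s4}  [seen]
{s0,s1,s2,s4} --0--> {s0,s1,s2,s3,s4}  [seen]
{s0,s1,s2,s4} --1--> {s0,s1,s3,s4}  [seen]
{s0,s1,s2,s4} --2--> {s1,s2,s3,s4}  [new]
{s0,s1,s2,s3} --0--> {s0,s1,s3,s4}  [seen]
{s0,s1,s2,s3} --1--> {s0,s1,s4}  [new]
{s0,s1,s2,s3} --2--> {s0,s1,s2,s3,s4}  [seen]
{s0,s3} --0--> {s0,s3,s4}  [seen]
{s0,s3} --1--> {s0,s1,s4}  [seen]
{s0,s3} --2--> {s0,s1,s2,s4}  [seen]
{s1,s2} --0--> {s1,s4}  [new]
{s1,s2} --1--> {s0,s1}  [new]
{s1,s2} --2--> {s1,s2,s3,s4}  [seen]
{s1,s2,s3,s4} --0--> {s0,s1,s2,s3,s4}  [seen]
{s1,s2,s3,s4} --1--> {s0,s1,s3,s4}  [seen]
{s1,s2,s3,s4} --2--> {s0,s1,s2,s3,s4}  [seen]
{s0,s1,s4} --0--> {s0,s1,s2,s3,s4}  [seen]
{s0,s1,s4} --1--> {s0,s1,s3,s4}  [seen]
{s0,s1,s4} --2--> {s1,s2,s3}  [new]
{s1,s4} --0--> {s0,s1,s2,s3}  [seen]
{s1,s4} --1--> {s0,s1,s3}  [new]
{s1,s4} --2--> {s1,s2,s3}  [seen]
{s0,s1} --0--> {s0,s3,s4}  [seen]
{s0,s1} --1--> {s0,s1,s4}  [seen]
{s0,s1} --2--> {s1,s2,s3}  [seen]
{s1,s2,s3} --0--> {s1,s4}  [seen]
{s1,s2,s3} --1--> {s0,s1,s4}  [seen]
{s1,s2,s3} --2--> {s0,s1,s2,s3,s4}  [seen]
{s0,s1,s3} --0--> {s0,s3,s4}  [seen]
{s0,s1,s3} --1--> {s0,s1,s4}  [seen]
{s0,s1,s3} --2--> {s0,s1,s2,s3,s4}  [seen]
Reachable DFA states: {s0}, {s0,s3,s4}, {s4}, ∅, {s0,s1,s2,s3,s4}, {s0,s1,s3,s4}, {s0,s1,s2,s4}, {s0,s1,s2,s3}, {s0,s3}, {s1,s2}, {s1,s2,s3,s4}, {s0,s1,s4}, {s1,s4}, {s0,s1}, {s1,s2,s3}, {s0,s1,s3}.

16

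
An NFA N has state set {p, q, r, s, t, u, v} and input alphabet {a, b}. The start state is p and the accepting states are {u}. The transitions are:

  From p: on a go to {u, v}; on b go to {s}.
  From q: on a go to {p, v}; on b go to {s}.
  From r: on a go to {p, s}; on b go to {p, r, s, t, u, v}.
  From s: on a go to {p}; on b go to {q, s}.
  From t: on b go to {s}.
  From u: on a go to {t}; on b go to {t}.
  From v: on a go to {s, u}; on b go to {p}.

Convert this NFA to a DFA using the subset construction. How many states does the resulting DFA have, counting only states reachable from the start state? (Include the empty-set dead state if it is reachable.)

16

Start state of the DFA: {p}.
{p} --a--> {u, v}  [new]
{p} --b--> {s}  [new]
{u, v} --a--> {s, t, u}  [new]
{u, v} --b--> {p, t}  [new]
{s} --a--> {p}  [seen]
{s} --b--> {q, s}  [new]
{s, t, u} --a--> {p, t}  [seen]
{s, t, u} --b--> {q, s, t}  [new]
{p, t} --a--> {u, v}  [seen]
{p, t} --b--> {s}  [seen]
{q, s} --a--> {p, v}  [new]
{q, s} --b--> {q, s}  [seen]
{q, s, t} --a--> {p, v}  [seen]
{q, s, t} --b--> {q, s}  [seen]
{p, v} --a--> {s, u, v}  [new]
{p, v} --b--> {p, s}  [new]
{s, u, v} --a--> {p, s, t, u}  [new]
{s, u, v} --b--> {p, q, s, t}  [new]
{p, s} --a--> {p, u, v}  [new]
{p, s} --b--> {q, s}  [seen]
{p, s, t, u} --a--> {p, t, u, v}  [new]
{p, s, t, u} --b--> {q, s, t}  [seen]
{p, q, s, t} --a--> {p, u, v}  [seen]
{p, q, s, t} --b--> {q, s}  [seen]
{p, u, v} --a--> {s, t, u, v}  [new]
{p, u, v} --b--> {p, s, t}  [new]
{p, t, u, v} --a--> {s, t, u, v}  [seen]
{p, t, u, v} --b--> {p, s, t}  [seen]
{s, t, u, v} --a--> {p, s, t, u}  [seen]
{s, t, u, v} --b--> {p, q, s, t}  [seen]
{p, s, t} --a--> {p, u, v}  [seen]
{p, s, t} --b--> {q, s}  [seen]
Reachable DFA states: {p}, {u, v}, {s}, {s, t, u}, {p, t}, {q, s}, {q, s, t}, {p, v}, {s, u, v}, {p, s}, {p, s, t, u}, {p, q, s, t}, {p, u, v}, {p, t, u, v}, {s, t, u, v}, {p, s, t}.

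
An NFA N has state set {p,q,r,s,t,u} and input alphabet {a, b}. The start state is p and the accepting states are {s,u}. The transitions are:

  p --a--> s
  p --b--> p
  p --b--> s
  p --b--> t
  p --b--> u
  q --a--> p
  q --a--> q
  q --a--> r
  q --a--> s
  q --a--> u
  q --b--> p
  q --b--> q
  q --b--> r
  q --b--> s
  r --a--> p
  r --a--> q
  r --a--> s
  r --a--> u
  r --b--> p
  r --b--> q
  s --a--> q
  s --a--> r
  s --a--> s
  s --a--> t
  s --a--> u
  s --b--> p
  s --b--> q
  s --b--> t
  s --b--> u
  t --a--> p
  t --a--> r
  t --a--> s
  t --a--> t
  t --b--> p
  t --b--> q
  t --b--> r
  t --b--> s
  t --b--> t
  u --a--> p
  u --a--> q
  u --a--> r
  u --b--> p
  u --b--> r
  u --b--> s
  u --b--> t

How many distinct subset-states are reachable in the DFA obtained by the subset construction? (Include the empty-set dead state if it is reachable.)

Start state of the DFA: {p}.
{p} --a--> {s}  [new]
{p} --b--> {p,s,t,u}  [new]
{s} --a--> {q,r,s,t,u}  [new]
{s} --b--> {p,q,t,u}  [new]
{p,s,t,u} --a--> {p,q,r,s,t,u}  [new]
{p,s,t,u} --b--> {p,q,r,s,t,u}  [seen]
{q,r,s,t,u} --a--> {p,q,r,s,t,u}  [seen]
{q,r,s,t,u} --b--> {p,q,r,s,t,u}  [seen]
{p,q,t,u} --a--> {p,q,r,s,t,u}  [seen]
{p,q,t,u} --b--> {p,q,r,s,t,u}  [seen]
{p,q,r,s,t,u} --a--> {p,q,r,s,t,u}  [seen]
{p,q,r,s,t,u} --b--> {p,q,r,s,t,u}  [seen]
Reachable DFA states: {p}, {s}, {p,s,t,u}, {q,r,s,t,u}, {p,q,t,u}, {p,q,r,s,t,u}.

6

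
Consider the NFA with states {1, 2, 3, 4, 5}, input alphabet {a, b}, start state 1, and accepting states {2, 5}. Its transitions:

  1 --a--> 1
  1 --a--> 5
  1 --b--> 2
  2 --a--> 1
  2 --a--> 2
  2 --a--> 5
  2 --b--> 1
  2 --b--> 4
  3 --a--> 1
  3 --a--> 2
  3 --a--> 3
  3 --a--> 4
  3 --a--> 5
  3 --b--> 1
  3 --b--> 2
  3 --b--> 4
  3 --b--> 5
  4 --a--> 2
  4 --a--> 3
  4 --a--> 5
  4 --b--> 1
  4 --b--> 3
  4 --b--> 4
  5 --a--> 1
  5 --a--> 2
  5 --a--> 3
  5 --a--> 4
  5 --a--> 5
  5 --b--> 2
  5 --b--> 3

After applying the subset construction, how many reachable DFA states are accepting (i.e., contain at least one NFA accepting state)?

Start state of the DFA: {1}.
{1} --a--> {1, 5}  [new]
{1} --b--> {2}  [new]
{1, 5} --a--> {1, 2, 3, 4, 5}  [new]
{1, 5} --b--> {2, 3}  [new]
{2} --a--> {1, 2, 5}  [new]
{2} --b--> {1, 4}  [new]
{1, 2, 3, 4, 5} --a--> {1, 2, 3, 4, 5}  [seen]
{1, 2, 3, 4, 5} --b--> {1, 2, 3, 4, 5}  [seen]
{2, 3} --a--> {1, 2, 3, 4, 5}  [seen]
{2, 3} --b--> {1, 2, 4, 5}  [new]
{1, 2, 5} --a--> {1, 2, 3, 4, 5}  [seen]
{1, 2, 5} --b--> {1, 2, 3, 4}  [new]
{1, 4} --a--> {1, 2, 3, 5}  [new]
{1, 4} --b--> {1, 2, 3, 4}  [seen]
{1, 2, 4, 5} --a--> {1, 2, 3, 4, 5}  [seen]
{1, 2, 4, 5} --b--> {1, 2, 3, 4}  [seen]
{1, 2, 3, 4} --a--> {1, 2, 3, 4, 5}  [seen]
{1, 2, 3, 4} --b--> {1, 2, 3, 4, 5}  [seen]
{1, 2, 3, 5} --a--> {1, 2, 3, 4, 5}  [seen]
{1, 2, 3, 5} --b--> {1, 2, 3, 4, 5}  [seen]
Reachable DFA states: {1}, {1, 5}, {2}, {1, 2, 3, 4, 5}, {2, 3}, {1, 2, 5}, {1, 4}, {1, 2, 4, 5}, {1, 2, 3, 4}, {1, 2, 3, 5}.
Accepting DFA states (contain an NFA accepting state): {1, 5}, {2}, {1, 2, 3, 4, 5}, {2, 3}, {1, 2, 5}, {1, 2, 4, 5}, {1, 2, 3, 4}, {1, 2, 3, 5}.

8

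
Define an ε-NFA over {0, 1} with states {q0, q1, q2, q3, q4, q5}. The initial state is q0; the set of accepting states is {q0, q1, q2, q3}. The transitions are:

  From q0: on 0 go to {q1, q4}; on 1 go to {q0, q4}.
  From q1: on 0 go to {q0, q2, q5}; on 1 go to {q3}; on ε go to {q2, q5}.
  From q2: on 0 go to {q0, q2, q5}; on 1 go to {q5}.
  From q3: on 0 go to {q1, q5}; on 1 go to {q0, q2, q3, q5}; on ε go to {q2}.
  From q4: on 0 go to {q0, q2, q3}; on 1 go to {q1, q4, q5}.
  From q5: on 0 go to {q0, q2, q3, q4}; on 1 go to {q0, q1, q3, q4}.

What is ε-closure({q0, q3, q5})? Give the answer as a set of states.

{q0, q2, q3, q5}

Begin with {q0, q3, q5}.
q3 →ε {q2}; add q2.
ε-closure = {q0, q2, q3, q5}.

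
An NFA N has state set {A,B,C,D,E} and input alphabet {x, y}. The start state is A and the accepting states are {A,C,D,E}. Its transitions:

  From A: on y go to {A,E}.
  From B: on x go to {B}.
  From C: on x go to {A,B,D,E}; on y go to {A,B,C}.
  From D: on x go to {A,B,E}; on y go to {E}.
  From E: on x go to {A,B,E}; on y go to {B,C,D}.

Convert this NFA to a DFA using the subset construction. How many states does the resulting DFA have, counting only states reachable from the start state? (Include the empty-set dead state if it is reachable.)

6

Start state of the DFA: {A}.
{A} --x--> ∅  [new]
{A} --y--> {A,E}  [new]
∅ --x--> ∅  [seen]
∅ --y--> ∅  [seen]
{A,E} --x--> {A,B,E}  [new]
{A,E} --y--> {A,B,C,D,E}  [new]
{A,B,E} --x--> {A,B,E}  [seen]
{A,B,E} --y--> {A,B,C,D,E}  [seen]
{A,B,C,D,E} --x--> {A,B,D,E}  [new]
{A,B,C,D,E} --y--> {A,B,C,D,E}  [seen]
{A,B,D,E} --x--> {A,B,E}  [seen]
{A,B,D,E} --y--> {A,B,C,D,E}  [seen]
Reachable DFA states: {A}, ∅, {A,E}, {A,B,E}, {A,B,C,D,E}, {A,B,D,E}.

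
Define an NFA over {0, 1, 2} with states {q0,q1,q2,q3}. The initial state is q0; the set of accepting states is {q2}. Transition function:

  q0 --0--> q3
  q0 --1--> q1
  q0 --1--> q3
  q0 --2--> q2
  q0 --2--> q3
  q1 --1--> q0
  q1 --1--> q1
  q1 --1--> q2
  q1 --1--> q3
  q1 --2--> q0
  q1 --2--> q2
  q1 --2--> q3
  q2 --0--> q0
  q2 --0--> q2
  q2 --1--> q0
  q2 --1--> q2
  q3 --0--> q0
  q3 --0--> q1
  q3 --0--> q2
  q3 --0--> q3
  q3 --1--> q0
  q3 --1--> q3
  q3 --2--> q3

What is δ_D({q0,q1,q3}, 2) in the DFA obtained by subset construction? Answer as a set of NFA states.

δ(q0,2) = {q2,q3}; δ(q1,2) = {q0,q2,q3}; δ(q3,2) = {q3}.
Union: {q0,q2,q3}.

{q0,q2,q3}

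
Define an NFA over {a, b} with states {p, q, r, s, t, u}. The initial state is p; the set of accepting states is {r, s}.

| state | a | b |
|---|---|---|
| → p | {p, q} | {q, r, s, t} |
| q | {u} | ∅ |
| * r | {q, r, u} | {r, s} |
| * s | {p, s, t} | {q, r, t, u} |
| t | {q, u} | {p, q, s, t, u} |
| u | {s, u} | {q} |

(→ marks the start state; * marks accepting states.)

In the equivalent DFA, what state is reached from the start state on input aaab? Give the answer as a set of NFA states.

Start: {p}.
δ(p,a) = {p, q}.
Union: {p, q}.
After a: {p, q}.
δ(p,a) = {p, q}; δ(q,a) = {u}.
Union: {p, q, u}.
After a: {p, q, u}.
δ(p,a) = {p, q}; δ(q,a) = {u}; δ(u,a) = {s, u}.
Union: {p, q, s, u}.
After a: {p, q, s, u}.
δ(p,b) = {q, r, s, t}; δ(q,b) = ∅; δ(s,b) = {q, r, t, u}; δ(u,b) = {q}.
Union: {q, r, s, t, u}.
After b: {q, r, s, t, u}.

{q, r, s, t, u}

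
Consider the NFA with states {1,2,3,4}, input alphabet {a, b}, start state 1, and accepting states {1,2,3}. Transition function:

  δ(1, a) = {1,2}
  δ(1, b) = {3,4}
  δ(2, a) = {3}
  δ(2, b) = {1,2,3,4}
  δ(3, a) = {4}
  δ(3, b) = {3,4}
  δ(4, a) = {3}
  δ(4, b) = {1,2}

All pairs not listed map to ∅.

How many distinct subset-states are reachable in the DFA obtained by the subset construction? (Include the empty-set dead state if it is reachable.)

Start state of the DFA: {1}.
{1} --a--> {1,2}  [new]
{1} --b--> {3,4}  [new]
{1,2} --a--> {1,2,3}  [new]
{1,2} --b--> {1,2,3,4}  [new]
{3,4} --a--> {3,4}  [seen]
{3,4} --b--> {1,2,3,4}  [seen]
{1,2,3} --a--> {1,2,3,4}  [seen]
{1,2,3} --b--> {1,2,3,4}  [seen]
{1,2,3,4} --a--> {1,2,3,4}  [seen]
{1,2,3,4} --b--> {1,2,3,4}  [seen]
Reachable DFA states: {1}, {1,2}, {3,4}, {1,2,3}, {1,2,3,4}.

5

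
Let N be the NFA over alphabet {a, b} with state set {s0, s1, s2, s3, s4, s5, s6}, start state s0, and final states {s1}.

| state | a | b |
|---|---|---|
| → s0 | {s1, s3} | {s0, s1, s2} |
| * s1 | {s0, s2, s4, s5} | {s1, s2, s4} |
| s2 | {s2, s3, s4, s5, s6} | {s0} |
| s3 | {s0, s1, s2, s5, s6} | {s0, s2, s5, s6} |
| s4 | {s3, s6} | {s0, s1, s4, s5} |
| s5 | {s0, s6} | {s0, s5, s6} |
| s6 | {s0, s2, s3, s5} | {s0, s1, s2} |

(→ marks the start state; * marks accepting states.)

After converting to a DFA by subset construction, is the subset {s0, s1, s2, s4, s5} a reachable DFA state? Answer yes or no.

yes

Start state of the DFA: {s0}.
{s0} --a--> {s1, s3}  [new]
{s0} --b--> {s0, s1, s2}  [new]
{s1, s3} --a--> {s0, s1, s2, s4, s5, s6}  [new]
{s1, s3} --b--> {s0, s1, s2, s4, s5, s6}  [seen]
{s0, s1, s2} --a--> {s0, s1, s2, s3, s4, s5, s6}  [new]
{s0, s1, s2} --b--> {s0, s1, s2, s4}  [new]
{s0, s1, s2, s4, s5, s6} --a--> {s0, s1, s2, s3, s4, s5, s6}  [seen]
{s0, s1, s2, s4, s5, s6} --b--> {s0, s1, s2, s4, s5, s6}  [seen]
{s0, s1, s2, s3, s4, s5, s6} --a--> {s0, s1, s2, s3, s4, s5, s6}  [seen]
{s0, s1, s2, s3, s4, s5, s6} --b--> {s0, s1, s2, s4, s5, s6}  [seen]
{s0, s1, s2, s4} --a--> {s0, s1, s2, s3, s4, s5, s6}  [seen]
{s0, s1, s2, s4} --b--> {s0, s1, s2, s4, s5}  [new]
{s0, s1, s2, s4, s5} --a--> {s0, s1, s2, s3, s4, s5, s6}  [seen]
{s0, s1, s2, s4, s5} --b--> {s0, s1, s2, s4, s5, s6}  [seen]
Reachable DFA states: {s0}, {s1, s3}, {s0, s1, s2}, {s0, s1, s2, s4, s5, s6}, {s0, s1, s2, s3, s4, s5, s6}, {s0, s1, s2, s4}, {s0, s1, s2, s4, s5}.
{s0, s1, s2, s4, s5} is among them.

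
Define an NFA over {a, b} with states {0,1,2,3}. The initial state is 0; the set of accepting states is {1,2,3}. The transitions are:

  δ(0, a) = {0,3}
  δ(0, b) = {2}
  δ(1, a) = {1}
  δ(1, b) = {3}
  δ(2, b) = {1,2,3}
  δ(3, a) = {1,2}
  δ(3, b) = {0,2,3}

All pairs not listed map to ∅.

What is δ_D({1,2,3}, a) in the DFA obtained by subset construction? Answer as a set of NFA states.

δ(1,a) = {1}; δ(2,a) = ∅; δ(3,a) = {1,2}.
Union: {1,2}.

{1,2}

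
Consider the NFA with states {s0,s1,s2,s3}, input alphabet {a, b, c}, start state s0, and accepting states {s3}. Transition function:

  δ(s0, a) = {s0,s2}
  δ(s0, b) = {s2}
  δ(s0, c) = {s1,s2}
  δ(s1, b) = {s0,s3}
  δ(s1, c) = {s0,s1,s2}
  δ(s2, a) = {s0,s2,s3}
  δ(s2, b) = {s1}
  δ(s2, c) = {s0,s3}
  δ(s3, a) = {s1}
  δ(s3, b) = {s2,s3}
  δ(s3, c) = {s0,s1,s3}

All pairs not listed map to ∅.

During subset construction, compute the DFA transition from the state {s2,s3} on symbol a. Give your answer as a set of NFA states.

δ(s2,a) = {s0,s2,s3}; δ(s3,a) = {s1}.
Union: {s0,s1,s2,s3}.

{s0,s1,s2,s3}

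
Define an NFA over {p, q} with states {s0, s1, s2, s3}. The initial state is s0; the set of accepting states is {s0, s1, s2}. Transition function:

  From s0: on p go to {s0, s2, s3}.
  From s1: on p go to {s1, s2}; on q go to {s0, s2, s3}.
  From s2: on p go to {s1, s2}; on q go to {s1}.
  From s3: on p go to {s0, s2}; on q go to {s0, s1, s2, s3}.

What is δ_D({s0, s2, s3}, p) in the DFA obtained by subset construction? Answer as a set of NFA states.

{s0, s1, s2, s3}

δ(s0,p) = {s0, s2, s3}; δ(s2,p) = {s1, s2}; δ(s3,p) = {s0, s2}.
Union: {s0, s1, s2, s3}.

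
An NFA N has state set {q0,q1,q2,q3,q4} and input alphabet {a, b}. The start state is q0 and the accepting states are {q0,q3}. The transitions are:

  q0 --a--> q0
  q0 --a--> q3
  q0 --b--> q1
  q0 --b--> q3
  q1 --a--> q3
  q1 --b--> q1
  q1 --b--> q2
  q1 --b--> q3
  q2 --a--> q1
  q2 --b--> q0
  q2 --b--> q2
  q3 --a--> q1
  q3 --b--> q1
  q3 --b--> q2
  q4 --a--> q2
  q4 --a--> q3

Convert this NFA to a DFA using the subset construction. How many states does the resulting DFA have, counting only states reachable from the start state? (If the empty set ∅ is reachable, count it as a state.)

Start state of the DFA: {q0}.
{q0} --a--> {q0,q3}  [new]
{q0} --b--> {q1,q3}  [new]
{q0,q3} --a--> {q0,q1,q3}  [new]
{q0,q3} --b--> {q1,q2,q3}  [new]
{q1,q3} --a--> {q1,q3}  [seen]
{q1,q3} --b--> {q1,q2,q3}  [seen]
{q0,q1,q3} --a--> {q0,q1,q3}  [seen]
{q0,q1,q3} --b--> {q1,q2,q3}  [seen]
{q1,q2,q3} --a--> {q1,q3}  [seen]
{q1,q2,q3} --b--> {q0,q1,q2,q3}  [new]
{q0,q1,q2,q3} --a--> {q0,q1,q3}  [seen]
{q0,q1,q2,q3} --b--> {q0,q1,q2,q3}  [seen]
Reachable DFA states: {q0}, {q0,q3}, {q1,q3}, {q0,q1,q3}, {q1,q2,q3}, {q0,q1,q2,q3}.

6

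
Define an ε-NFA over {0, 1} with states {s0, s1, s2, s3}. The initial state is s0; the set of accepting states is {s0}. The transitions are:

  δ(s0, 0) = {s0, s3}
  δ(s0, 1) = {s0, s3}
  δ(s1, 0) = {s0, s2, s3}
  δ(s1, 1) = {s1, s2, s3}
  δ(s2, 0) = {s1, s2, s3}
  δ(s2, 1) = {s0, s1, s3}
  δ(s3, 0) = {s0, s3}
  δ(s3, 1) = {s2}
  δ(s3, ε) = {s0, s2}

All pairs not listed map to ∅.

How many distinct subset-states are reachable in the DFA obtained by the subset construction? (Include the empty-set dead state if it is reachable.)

Start state of the DFA: {s0} (ε-closure of the NFA start).
{s0} --0--> {s0, s2, s3}  [new]
{s0} --1--> {s0, s2, s3}  [seen]
{s0, s2, s3} --0--> {s0, s1, s2, s3}  [new]
{s0, s2, s3} --1--> {s0, s1, s2, s3}  [seen]
{s0, s1, s2, s3} --0--> {s0, s1, s2, s3}  [seen]
{s0, s1, s2, s3} --1--> {s0, s1, s2, s3}  [seen]
Reachable DFA states: {s0}, {s0, s2, s3}, {s0, s1, s2, s3}.

3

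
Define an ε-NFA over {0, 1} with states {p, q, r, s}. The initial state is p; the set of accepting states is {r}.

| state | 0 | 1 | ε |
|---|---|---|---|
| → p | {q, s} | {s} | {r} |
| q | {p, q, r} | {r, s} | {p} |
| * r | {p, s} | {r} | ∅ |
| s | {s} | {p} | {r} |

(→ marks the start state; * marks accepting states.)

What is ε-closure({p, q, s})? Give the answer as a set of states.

{p, q, r, s}

Begin with {p, q, s}.
p →ε {r}; add r.
ε-closure = {p, q, r, s}.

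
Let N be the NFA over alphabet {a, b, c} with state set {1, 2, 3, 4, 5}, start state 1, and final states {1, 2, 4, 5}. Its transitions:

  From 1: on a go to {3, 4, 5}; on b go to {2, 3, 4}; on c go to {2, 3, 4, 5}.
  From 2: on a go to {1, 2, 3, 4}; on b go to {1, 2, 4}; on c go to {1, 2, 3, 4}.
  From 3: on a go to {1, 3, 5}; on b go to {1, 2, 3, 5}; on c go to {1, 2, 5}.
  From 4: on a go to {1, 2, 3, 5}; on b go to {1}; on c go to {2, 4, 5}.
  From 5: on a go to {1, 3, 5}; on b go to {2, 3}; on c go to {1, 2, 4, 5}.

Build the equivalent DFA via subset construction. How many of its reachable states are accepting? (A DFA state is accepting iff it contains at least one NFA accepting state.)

8

Start state of the DFA: {1}.
{1} --a--> {3, 4, 5}  [new]
{1} --b--> {2, 3, 4}  [new]
{1} --c--> {2, 3, 4, 5}  [new]
{3, 4, 5} --a--> {1, 2, 3, 5}  [new]
{3, 4, 5} --b--> {1, 2, 3, 5}  [seen]
{3, 4, 5} --c--> {1, 2, 4, 5}  [new]
{2, 3, 4} --a--> {1, 2, 3, 4, 5}  [new]
{2, 3, 4} --b--> {1, 2, 3, 4, 5}  [seen]
{2, 3, 4} --c--> {1, 2, 3, 4, 5}  [seen]
{2, 3, 4, 5} --a--> {1, 2, 3, 4, 5}  [seen]
{2, 3, 4, 5} --b--> {1, 2, 3, 4, 5}  [seen]
{2, 3, 4, 5} --c--> {1, 2, 3, 4, 5}  [seen]
{1, 2, 3, 5} --a--> {1, 2, 3, 4, 5}  [seen]
{1, 2, 3, 5} --b--> {1, 2, 3, 4, 5}  [seen]
{1, 2, 3, 5} --c--> {1, 2, 3, 4, 5}  [seen]
{1, 2, 4, 5} --a--> {1, 2, 3, 4, 5}  [seen]
{1, 2, 4, 5} --b--> {1, 2, 3, 4}  [new]
{1, 2, 4, 5} --c--> {1, 2, 3, 4, 5}  [seen]
{1, 2, 3, 4, 5} --a--> {1, 2, 3, 4, 5}  [seen]
{1, 2, 3, 4, 5} --b--> {1, 2, 3, 4, 5}  [seen]
{1, 2, 3, 4, 5} --c--> {1, 2, 3, 4, 5}  [seen]
{1, 2, 3, 4} --a--> {1, 2, 3, 4, 5}  [seen]
{1, 2, 3, 4} --b--> {1, 2, 3, 4, 5}  [seen]
{1, 2, 3, 4} --c--> {1, 2, 3, 4, 5}  [seen]
Reachable DFA states: {1}, {3, 4, 5}, {2, 3, 4}, {2, 3, 4, 5}, {1, 2, 3, 5}, {1, 2, 4, 5}, {1, 2, 3, 4, 5}, {1, 2, 3, 4}.
Accepting DFA states (contain an NFA accepting state): {1}, {3, 4, 5}, {2, 3, 4}, {2, 3, 4, 5}, {1, 2, 3, 5}, {1, 2, 4, 5}, {1, 2, 3, 4, 5}, {1, 2, 3, 4}.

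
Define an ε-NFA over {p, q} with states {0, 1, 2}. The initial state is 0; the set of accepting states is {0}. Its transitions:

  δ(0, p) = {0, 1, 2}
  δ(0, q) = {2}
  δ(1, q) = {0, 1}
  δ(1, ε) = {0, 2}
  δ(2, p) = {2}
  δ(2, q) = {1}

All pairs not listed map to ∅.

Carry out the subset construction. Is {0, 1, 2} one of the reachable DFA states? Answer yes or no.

Start state of the DFA: {0} (ε-closure of the NFA start).
{0} --p--> {0, 1, 2}  [new]
{0} --q--> {2}  [new]
{0, 1, 2} --p--> {0, 1, 2}  [seen]
{0, 1, 2} --q--> {0, 1, 2}  [seen]
{2} --p--> {2}  [seen]
{2} --q--> {0, 1, 2}  [seen]
Reachable DFA states: {0}, {0, 1, 2}, {2}.
{0, 1, 2} is among them.

yes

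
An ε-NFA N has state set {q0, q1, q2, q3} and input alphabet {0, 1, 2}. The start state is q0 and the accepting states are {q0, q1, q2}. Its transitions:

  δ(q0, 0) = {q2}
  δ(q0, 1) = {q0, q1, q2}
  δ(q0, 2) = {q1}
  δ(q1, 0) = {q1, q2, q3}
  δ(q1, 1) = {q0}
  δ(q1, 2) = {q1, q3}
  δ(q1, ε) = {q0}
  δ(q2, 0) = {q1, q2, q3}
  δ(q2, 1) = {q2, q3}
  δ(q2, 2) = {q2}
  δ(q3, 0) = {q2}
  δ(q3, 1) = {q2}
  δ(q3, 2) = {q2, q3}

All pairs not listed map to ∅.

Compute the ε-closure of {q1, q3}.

Begin with {q1, q3}.
q1 →ε {q0}; add q0.
ε-closure = {q0, q1, q3}.

{q0, q1, q3}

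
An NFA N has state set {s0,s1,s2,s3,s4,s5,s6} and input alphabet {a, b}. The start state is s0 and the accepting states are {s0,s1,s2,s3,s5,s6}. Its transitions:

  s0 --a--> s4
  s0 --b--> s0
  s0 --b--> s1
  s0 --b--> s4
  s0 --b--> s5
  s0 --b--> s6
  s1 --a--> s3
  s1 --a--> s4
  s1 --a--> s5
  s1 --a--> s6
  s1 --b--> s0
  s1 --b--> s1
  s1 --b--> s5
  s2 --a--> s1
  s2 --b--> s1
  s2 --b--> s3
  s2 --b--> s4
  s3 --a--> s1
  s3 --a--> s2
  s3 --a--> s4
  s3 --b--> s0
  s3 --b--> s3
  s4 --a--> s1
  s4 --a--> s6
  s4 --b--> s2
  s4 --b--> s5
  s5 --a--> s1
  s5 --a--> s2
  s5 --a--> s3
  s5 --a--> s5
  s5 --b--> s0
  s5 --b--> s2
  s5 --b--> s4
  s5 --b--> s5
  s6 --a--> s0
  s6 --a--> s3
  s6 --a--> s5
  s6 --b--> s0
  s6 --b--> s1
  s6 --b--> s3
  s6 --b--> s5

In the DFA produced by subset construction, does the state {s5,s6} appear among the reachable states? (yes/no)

Start state of the DFA: {s0}.
{s0} --a--> {s4}  [new]
{s0} --b--> {s0,s1,s4,s5,s6}  [new]
{s4} --a--> {s1,s6}  [new]
{s4} --b--> {s2,s5}  [new]
{s0,s1,s4,s5,s6} --a--> {s0,s1,s2,s3,s4,s5,s6}  [new]
{s0,s1,s4,s5,s6} --b--> {s0,s1,s2,s3,s4,s5,s6}  [seen]
{s1,s6} --a--> {s0,s3,s4,s5,s6}  [new]
{s1,s6} --b--> {s0,s1,s3,s5}  [new]
{s2,s5} --a--> {s1,s2,s3,s5}  [new]
{s2,s5} --b--> {s0,s1,s2,s3,s4,s5}  [new]
{s0,s1,s2,s3,s4,s5,s6} --a--> {s0,s1,s2,s3,s4,s5,s6}  [seen]
{s0,s1,s2,s3,s4,s5,s6} --b--> {s0,s1,s2,s3,s4,s5,s6}  [seen]
{s0,s3,s4,s5,s6} --a--> {s0,s1,s2,s3,s4,s5,s6}  [seen]
{s0,s3,s4,s5,s6} --b--> {s0,s1,s2,s3,s4,s5,s6}  [seen]
{s0,s1,s3,s5} --a--> {s1,s2,s3,s4,s5,s6}  [new]
{s0,s1,s3,s5} --b--> {s0,s1,s2,s3,s4,s5,s6}  [seen]
{s1,s2,s3,s5} --a--> {s1,s2,s3,s4,s5,s6}  [seen]
{s1,s2,s3,s5} --b--> {s0,s1,s2,s3,s4,s5}  [seen]
{s0,s1,s2,s3,s4,s5} --a--> {s1,s2,s3,s4,s5,s6}  [seen]
{s0,s1,s2,s3,s4,s5} --b--> {s0,s1,s2,s3,s4,s5,s6}  [seen]
{s1,s2,s3,s4,s5,s6} --a--> {s0,s1,s2,s3,s4,s5,s6}  [seen]
{s1,s2,s3,s4,s5,s6} --b--> {s0,s1,s2,s3,s4,s5}  [seen]
Reachable DFA states: {s0}, {s4}, {s0,s1,s4,s5,s6}, {s1,s6}, {s2,s5}, {s0,s1,s2,s3,s4,s5,s6}, {s0,s3,s4,s5,s6}, {s0,s1,s3,s5}, {s1,s2,s3,s5}, {s0,s1,s2,s3,s4,s5}, {s1,s2,s3,s4,s5,s6}.
{s5,s6} is not among them.

no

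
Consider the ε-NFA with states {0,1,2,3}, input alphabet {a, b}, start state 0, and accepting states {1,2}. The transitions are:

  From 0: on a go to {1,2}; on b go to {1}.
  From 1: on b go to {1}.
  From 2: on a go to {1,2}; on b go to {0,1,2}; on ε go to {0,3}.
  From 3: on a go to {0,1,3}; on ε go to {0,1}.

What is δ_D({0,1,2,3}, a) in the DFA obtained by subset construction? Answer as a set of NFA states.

δ(0,a) = {1,2}; δ(1,a) = ∅; δ(2,a) = {1,2}; δ(3,a) = {0,1,3}.
Union: {0,1,2,3}.

{0,1,2,3}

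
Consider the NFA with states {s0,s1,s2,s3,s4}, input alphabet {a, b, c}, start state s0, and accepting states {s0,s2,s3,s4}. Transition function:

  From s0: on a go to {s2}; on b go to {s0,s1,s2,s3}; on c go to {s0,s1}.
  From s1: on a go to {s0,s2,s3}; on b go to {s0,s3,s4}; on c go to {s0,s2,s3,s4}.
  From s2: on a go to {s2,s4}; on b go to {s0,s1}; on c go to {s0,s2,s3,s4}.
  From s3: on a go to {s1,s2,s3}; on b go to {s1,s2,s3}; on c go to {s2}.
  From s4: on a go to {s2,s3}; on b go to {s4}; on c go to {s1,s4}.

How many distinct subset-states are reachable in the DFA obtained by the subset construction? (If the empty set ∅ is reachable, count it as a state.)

11

Start state of the DFA: {s0}.
{s0} --a--> {s2}  [new]
{s0} --b--> {s0,s1,s2,s3}  [new]
{s0} --c--> {s0,s1}  [new]
{s2} --a--> {s2,s4}  [new]
{s2} --b--> {s0,s1}  [seen]
{s2} --c--> {s0,s2,s3,s4}  [new]
{s0,s1,s2,s3} --a--> {s0,s1,s2,s3,s4}  [new]
{s0,s1,s2,s3} --b--> {s0,s1,s2,s3,s4}  [seen]
{s0,s1,s2,s3} --c--> {s0,s1,s2,s3,s4}  [seen]
{s0,s1} --a--> {s0,s2,s3}  [new]
{s0,s1} --b--> {s0,s1,s2,s3,s4}  [seen]
{s0,s1} --c--> {s0,s1,s2,s3,s4}  [seen]
{s2,s4} --a--> {s2,s3,s4}  [new]
{s2,s4} --b--> {s0,s1,s4}  [new]
{s2,s4} --c--> {s0,s1,s2,s3,s4}  [seen]
{s0,s2,s3,s4} --a--> {s1,s2,s3,s4}  [new]
{s0,s2,s3,s4} --b--> {s0,s1,s2,s3,s4}  [seen]
{s0,s2,s3,s4} --c--> {s0,s1,s2,s3,s4}  [seen]
{s0,s1,s2,s3,s4} --a--> {s0,s1,s2,s3,s4}  [seen]
{s0,s1,s2,s3,s4} --b--> {s0,s1,s2,s3,s4}  [seen]
{s0,s1,s2,s3,s4} --c--> {s0,s1,s2,s3,s4}  [seen]
{s0,s2,s3} --a--> {s1,s2,s3,s4}  [seen]
{s0,s2,s3} --b--> {s0,s1,s2,s3}  [seen]
{s0,s2,s3} --c--> {s0,s1,s2,s3,s4}  [seen]
{s2,s3,s4} --a--> {s1,s2,s3,s4}  [seen]
{s2,s3,s4} --b--> {s0,s1,s2,s3,s4}  [seen]
{s2,s3,s4} --c--> {s0,s1,s2,s3,s4}  [seen]
{s0,s1,s4} --a--> {s0,s2,s3}  [seen]
{s0,s1,s4} --b--> {s0,s1,s2,s3,s4}  [seen]
{s0,s1,s4} --c--> {s0,s1,s2,s3,s4}  [seen]
{s1,s2,s3,s4} --a--> {s0,s1,s2,s3,s4}  [seen]
{s1,s2,s3,s4} --b--> {s0,s1,s2,s3,s4}  [seen]
{s1,s2,s3,s4} --c--> {s0,s1,s2,s3,s4}  [seen]
Reachable DFA states: {s0}, {s2}, {s0,s1,s2,s3}, {s0,s1}, {s2,s4}, {s0,s2,s3,s4}, {s0,s1,s2,s3,s4}, {s0,s2,s3}, {s2,s3,s4}, {s0,s1,s4}, {s1,s2,s3,s4}.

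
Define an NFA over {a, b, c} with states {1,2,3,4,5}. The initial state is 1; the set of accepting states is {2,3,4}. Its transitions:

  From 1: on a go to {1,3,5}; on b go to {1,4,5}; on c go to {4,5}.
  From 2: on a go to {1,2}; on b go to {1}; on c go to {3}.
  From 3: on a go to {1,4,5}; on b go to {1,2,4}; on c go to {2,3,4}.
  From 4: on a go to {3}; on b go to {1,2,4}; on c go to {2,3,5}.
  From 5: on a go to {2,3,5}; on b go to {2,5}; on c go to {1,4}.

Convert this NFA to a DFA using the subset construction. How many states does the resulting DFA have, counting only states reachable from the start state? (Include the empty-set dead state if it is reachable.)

10

Start state of the DFA: {1}.
{1} --a--> {1,3,5}  [new]
{1} --b--> {1,4,5}  [new]
{1} --c--> {4,5}  [new]
{1,3,5} --a--> {1,2,3,4,5}  [new]
{1,3,5} --b--> {1,2,4,5}  [new]
{1,3,5} --c--> {1,2,3,4,5}  [seen]
{1,4,5} --a--> {1,2,3,5}  [new]
{1,4,5} --b--> {1,2,4,5}  [seen]
{1,4,5} --c--> {1,2,3,4,5}  [seen]
{4,5} --a--> {2,3,5}  [new]
{4,5} --b--> {1,2,4,5}  [seen]
{4,5} --c--> {1,2,3,4,5}  [seen]
{1,2,3,4,5} --a--> {1,2,3,4,5}  [seen]
{1,2,3,4,5} --b--> {1,2,4,5}  [seen]
{1,2,3,4,5} --c--> {1,2,3,4,5}  [seen]
{1,2,4,5} --a--> {1,2,3,5}  [seen]
{1,2,4,5} --b--> {1,2,4,5}  [seen]
{1,2,4,5} --c--> {1,2,3,4,5}  [seen]
{1,2,3,5} --a--> {1,2,3,4,5}  [seen]
{1,2,3,5} --b--> {1,2,4,5}  [seen]
{1,2,3,5} --c--> {1,2,3,4,5}  [seen]
{2,3,5} --a--> {1,2,3,4,5}  [seen]
{2,3,5} --b--> {1,2,4,5}  [seen]
{2,3,5} --c--> {1,2,3,4}  [new]
{1,2,3,4} --a--> {1,2,3,4,5}  [seen]
{1,2,3,4} --b--> {1,2,4,5}  [seen]
{1,2,3,4} --c--> {2,3,4,5}  [new]
{2,3,4,5} --a--> {1,2,3,4,5}  [seen]
{2,3,4,5} --b--> {1,2,4,5}  [seen]
{2,3,4,5} --c--> {1,2,3,4,5}  [seen]
Reachable DFA states: {1}, {1,3,5}, {1,4,5}, {4,5}, {1,2,3,4,5}, {1,2,4,5}, {1,2,3,5}, {2,3,5}, {1,2,3,4}, {2,3,4,5}.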